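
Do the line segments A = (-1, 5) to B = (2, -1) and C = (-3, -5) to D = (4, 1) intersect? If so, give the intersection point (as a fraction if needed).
Yes; intersection at (19/10, -4/5) (t = 29/30 on AB, s = 7/10 on CD)

Parametrize AB as A + t(B − A) = (-1 + 3 t, 5 + -6 t) and CD as C + s(D − C) = (-3 + 7 s, -5 + 6 s). Solve the linear system for (t, s). Determinant = -60 ≠ 0, so a unique intersection of the containing lines exists. Solution: t = 29/30, s = 7/10 — both in [0, 1], so the segments cross. Intersection point: (19/10, -4/5).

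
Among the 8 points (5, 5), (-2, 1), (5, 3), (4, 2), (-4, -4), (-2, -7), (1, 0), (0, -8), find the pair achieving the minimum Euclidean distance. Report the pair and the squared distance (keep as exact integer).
Pair = ((5, 3), (4, 2)); squared distance = 2

Compute all C(8, 2) = 28 pairwise squared distances (x_i − x_j)² + (y_i − y_j)². The minimum is 2, attained by the pair ((5, 3), (4, 2)).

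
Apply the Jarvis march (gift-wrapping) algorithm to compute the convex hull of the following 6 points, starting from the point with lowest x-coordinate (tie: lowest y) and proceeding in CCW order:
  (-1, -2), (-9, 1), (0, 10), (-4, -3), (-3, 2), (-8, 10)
Hull (CCW) = [(-9, 1), (-4, -3), (-1, -2), (0, 10), (-8, 10)]

Jarvis march: at each step, from the current hull vertex p, select the next vertex q as the point such that every other point lies strictly to the left of (or on) the directed line p → q. (Equivalently: for every other point r, the cross product (q − p) × (r − p) ≥ 0.)
Starting point (lowest x, tie lowest y): (-9, 1). Wrap until returning to start. Resulting hull: (-9, 1), (-4, -3), (-1, -2), (0, 10), (-8, 10).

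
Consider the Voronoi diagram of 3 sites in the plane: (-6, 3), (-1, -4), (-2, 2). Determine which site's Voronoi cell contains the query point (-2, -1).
Nearest site = (-2, 2)

The Voronoi cell of site s contains exactly those query points closer to s than to any other site. Compute squared distances from q = (-2, -1) to each site:
  (-2 − -2)² + (2 − -1)² = 9
  (-1 − -2)² + (-4 − -1)² = 10
  (-6 − -2)² + (3 − -1)² = 32
Minimum is attained by (-2, 2), so q lies in its Voronoi cell.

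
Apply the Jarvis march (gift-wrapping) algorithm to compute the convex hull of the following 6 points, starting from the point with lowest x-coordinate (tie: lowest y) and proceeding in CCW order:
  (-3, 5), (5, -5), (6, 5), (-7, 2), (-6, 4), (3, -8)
Hull (CCW) = [(-7, 2), (3, -8), (5, -5), (6, 5), (-3, 5), (-6, 4)]

Jarvis march: at each step, from the current hull vertex p, select the next vertex q as the point such that every other point lies strictly to the left of (or on) the directed line p → q. (Equivalently: for every other point r, the cross product (q − p) × (r − p) ≥ 0.)
Starting point (lowest x, tie lowest y): (-7, 2). Wrap until returning to start. Resulting hull: (-7, 2), (3, -8), (5, -5), (6, 5), (-3, 5), (-6, 4).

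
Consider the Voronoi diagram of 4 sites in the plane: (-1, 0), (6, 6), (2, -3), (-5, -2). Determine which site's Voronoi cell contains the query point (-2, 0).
Nearest site = (-1, 0)

The Voronoi cell of site s contains exactly those query points closer to s than to any other site. Compute squared distances from q = (-2, 0) to each site:
  (-1 − -2)² + (0 − 0)² = 1
  (-5 − -2)² + (-2 − 0)² = 13
  (2 − -2)² + (-3 − 0)² = 25
  (6 − -2)² + (6 − 0)² = 100
Minimum is attained by (-1, 0), so q lies in its Voronoi cell.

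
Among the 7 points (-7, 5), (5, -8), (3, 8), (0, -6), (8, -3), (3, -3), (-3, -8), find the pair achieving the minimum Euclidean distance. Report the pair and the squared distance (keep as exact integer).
Pair = ((0, -6), (-3, -8)); squared distance = 13

Compute all C(7, 2) = 21 pairwise squared distances (x_i − x_j)² + (y_i − y_j)². The minimum is 13, attained by the pair ((0, -6), (-3, -8)).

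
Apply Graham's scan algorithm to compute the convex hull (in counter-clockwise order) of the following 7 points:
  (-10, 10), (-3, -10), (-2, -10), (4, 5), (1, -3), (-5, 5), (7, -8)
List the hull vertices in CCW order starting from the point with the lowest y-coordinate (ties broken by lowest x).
Hull (CCW) = [(-3, -10), (-2, -10), (7, -8), (4, 5), (-10, 10)]

Graham scan procedure:
  1. Find the pivot p₀ = point with lowest y (tie → lowest x): (-3, -10).
  2. Sort the remaining points by polar angle around p₀.
  3. Walk through sorted points, maintaining a stack; pop the top while the last three entries make a non-left turn (cross product ≤ 0).
  4. Final stack is the convex hull in CCW order: (-3, -10), (-2, -10), (7, -8), (4, 5), (-10, 10).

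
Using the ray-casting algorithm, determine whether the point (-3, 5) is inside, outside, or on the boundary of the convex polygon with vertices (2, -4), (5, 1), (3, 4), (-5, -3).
The point (-3, 5) lies strictly outside the polygon

Cast a horizontal ray to the right from the query point and count how many polygon edges it crosses (each edge strictly once or zero times, handled with the usual half-open convention). 
Parity of crossings → even ⇒ outside.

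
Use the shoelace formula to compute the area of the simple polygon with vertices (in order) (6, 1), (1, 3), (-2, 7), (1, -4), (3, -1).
Area = 51/2

Shoelace formula: Area = (1/2) |Σ_i (x_i · y_{i+1} − x_{i+1} · y_i)| (indices mod n). Compute each cross term:
  (6)(3) − (1)(1) = 17
  (1)(7) − (-2)(3) = 13
  (-2)(-4) − (1)(7) = 1
  (1)(-1) − (3)(-4) = 11
  (3)(1) − (6)(-1) = 9
Sum = 51, so (signed) Area = 51/2 = 51/2, |Area| = 51/2.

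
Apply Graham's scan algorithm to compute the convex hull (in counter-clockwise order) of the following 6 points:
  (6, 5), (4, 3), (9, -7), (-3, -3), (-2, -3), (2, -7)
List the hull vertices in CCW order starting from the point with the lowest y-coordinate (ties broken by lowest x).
Hull (CCW) = [(2, -7), (9, -7), (6, 5), (-3, -3)]

Graham scan procedure:
  1. Find the pivot p₀ = point with lowest y (tie → lowest x): (2, -7).
  2. Sort the remaining points by polar angle around p₀.
  3. Walk through sorted points, maintaining a stack; pop the top while the last three entries make a non-left turn (cross product ≤ 0).
  4. Final stack is the convex hull in CCW order: (2, -7), (9, -7), (6, 5), (-3, -3).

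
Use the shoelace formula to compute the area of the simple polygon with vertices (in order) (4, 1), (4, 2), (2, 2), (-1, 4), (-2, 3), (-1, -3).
Area = 43/2

Shoelace formula: Area = (1/2) |Σ_i (x_i · y_{i+1} − x_{i+1} · y_i)| (indices mod n). Compute each cross term:
  (4)(2) − (4)(1) = 4
  (4)(2) − (2)(2) = 4
  (2)(4) − (-1)(2) = 10
  (-1)(3) − (-2)(4) = 5
  (-2)(-3) − (-1)(3) = 9
  (-1)(1) − (4)(-3) = 11
Sum = 43, so (signed) Area = 43/2 = 43/2, |Area| = 43/2.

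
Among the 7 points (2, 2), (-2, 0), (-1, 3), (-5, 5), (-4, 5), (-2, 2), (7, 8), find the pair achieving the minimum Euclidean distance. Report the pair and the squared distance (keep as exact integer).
Pair = ((-5, 5), (-4, 5)); squared distance = 1

Compute all C(7, 2) = 21 pairwise squared distances (x_i − x_j)² + (y_i − y_j)². The minimum is 1, attained by the pair ((-5, 5), (-4, 5)).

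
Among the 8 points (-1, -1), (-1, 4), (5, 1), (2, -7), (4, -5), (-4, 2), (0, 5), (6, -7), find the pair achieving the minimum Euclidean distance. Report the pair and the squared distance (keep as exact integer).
Pair = ((-1, 4), (0, 5)); squared distance = 2

Compute all C(8, 2) = 28 pairwise squared distances (x_i − x_j)² + (y_i − y_j)². The minimum is 2, attained by the pair ((-1, 4), (0, 5)).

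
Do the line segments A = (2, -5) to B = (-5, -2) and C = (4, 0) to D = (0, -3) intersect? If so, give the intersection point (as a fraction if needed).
No (intersection of containing lines falls outside at least one segment)

Parametrize and solve: t = 14/33, s = 41/33. At least one of these is outside [0, 1], so the segments do not intersect.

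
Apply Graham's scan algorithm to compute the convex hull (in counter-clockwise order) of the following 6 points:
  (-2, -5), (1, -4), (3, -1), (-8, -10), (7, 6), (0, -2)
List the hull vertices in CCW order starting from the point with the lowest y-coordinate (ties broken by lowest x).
Hull (CCW) = [(-8, -10), (1, -4), (3, -1), (7, 6)]

Graham scan procedure:
  1. Find the pivot p₀ = point with lowest y (tie → lowest x): (-8, -10).
  2. Sort the remaining points by polar angle around p₀.
  3. Walk through sorted points, maintaining a stack; pop the top while the last three entries make a non-left turn (cross product ≤ 0).
  4. Final stack is the convex hull in CCW order: (-8, -10), (1, -4), (3, -1), (7, 6).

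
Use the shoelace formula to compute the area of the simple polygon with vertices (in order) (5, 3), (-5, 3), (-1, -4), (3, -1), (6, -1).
Area = 46

Shoelace formula: Area = (1/2) |Σ_i (x_i · y_{i+1} − x_{i+1} · y_i)| (indices mod n). Compute each cross term:
  (5)(3) − (-5)(3) = 30
  (-5)(-4) − (-1)(3) = 23
  (-1)(-1) − (3)(-4) = 13
  (3)(-1) − (6)(-1) = 3
  (6)(3) − (5)(-1) = 23
Sum = 92, so (signed) Area = 92/2 = 46, |Area| = 46.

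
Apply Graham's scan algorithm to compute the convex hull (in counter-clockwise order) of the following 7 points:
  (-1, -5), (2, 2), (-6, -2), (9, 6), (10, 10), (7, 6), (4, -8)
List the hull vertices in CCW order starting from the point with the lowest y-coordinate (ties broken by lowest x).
Hull (CCW) = [(4, -8), (9, 6), (10, 10), (-6, -2)]

Graham scan procedure:
  1. Find the pivot p₀ = point with lowest y (tie → lowest x): (4, -8).
  2. Sort the remaining points by polar angle around p₀.
  3. Walk through sorted points, maintaining a stack; pop the top while the last three entries make a non-left turn (cross product ≤ 0).
  4. Final stack is the convex hull in CCW order: (4, -8), (9, 6), (10, 10), (-6, -2).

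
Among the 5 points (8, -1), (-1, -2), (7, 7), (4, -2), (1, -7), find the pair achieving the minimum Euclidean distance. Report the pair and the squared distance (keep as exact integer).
Pair = ((8, -1), (4, -2)); squared distance = 17

Compute all C(5, 2) = 10 pairwise squared distances (x_i − x_j)² + (y_i − y_j)². The minimum is 17, attained by the pair ((8, -1), (4, -2)).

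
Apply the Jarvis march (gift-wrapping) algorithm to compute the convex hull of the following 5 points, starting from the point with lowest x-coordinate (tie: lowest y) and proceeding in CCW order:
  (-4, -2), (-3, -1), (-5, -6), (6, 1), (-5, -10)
Hull (CCW) = [(-5, -10), (6, 1), (-3, -1), (-4, -2), (-5, -6)]

Jarvis march: at each step, from the current hull vertex p, select the next vertex q as the point such that every other point lies strictly to the left of (or on) the directed line p → q. (Equivalently: for every other point r, the cross product (q − p) × (r − p) ≥ 0.)
Starting point (lowest x, tie lowest y): (-5, -10). Wrap until returning to start. Resulting hull: (-5, -10), (6, 1), (-3, -1), (-4, -2), (-5, -6).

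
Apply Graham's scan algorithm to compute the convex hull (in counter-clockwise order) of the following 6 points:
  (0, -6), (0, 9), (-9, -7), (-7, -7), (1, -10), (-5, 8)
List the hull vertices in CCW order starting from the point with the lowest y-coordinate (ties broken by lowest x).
Hull (CCW) = [(1, -10), (0, 9), (-5, 8), (-9, -7)]

Graham scan procedure:
  1. Find the pivot p₀ = point with lowest y (tie → lowest x): (1, -10).
  2. Sort the remaining points by polar angle around p₀.
  3. Walk through sorted points, maintaining a stack; pop the top while the last three entries make a non-left turn (cross product ≤ 0).
  4. Final stack is the convex hull in CCW order: (1, -10), (0, 9), (-5, 8), (-9, -7).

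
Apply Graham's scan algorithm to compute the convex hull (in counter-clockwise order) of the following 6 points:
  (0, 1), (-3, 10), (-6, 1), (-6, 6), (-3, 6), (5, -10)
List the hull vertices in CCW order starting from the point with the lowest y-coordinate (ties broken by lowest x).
Hull (CCW) = [(5, -10), (-3, 10), (-6, 6), (-6, 1)]

Graham scan procedure:
  1. Find the pivot p₀ = point with lowest y (tie → lowest x): (5, -10).
  2. Sort the remaining points by polar angle around p₀.
  3. Walk through sorted points, maintaining a stack; pop the top while the last three entries make a non-left turn (cross product ≤ 0).
  4. Final stack is the convex hull in CCW order: (5, -10), (-3, 10), (-6, 6), (-6, 1).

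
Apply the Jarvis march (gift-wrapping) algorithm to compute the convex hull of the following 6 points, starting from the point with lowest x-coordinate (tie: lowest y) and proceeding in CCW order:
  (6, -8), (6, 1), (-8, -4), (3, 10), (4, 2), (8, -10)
Hull (CCW) = [(-8, -4), (8, -10), (6, 1), (3, 10)]

Jarvis march: at each step, from the current hull vertex p, select the next vertex q as the point such that every other point lies strictly to the left of (or on) the directed line p → q. (Equivalently: for every other point r, the cross product (q − p) × (r − p) ≥ 0.)
Starting point (lowest x, tie lowest y): (-8, -4). Wrap until returning to start. Resulting hull: (-8, -4), (8, -10), (6, 1), (3, 10).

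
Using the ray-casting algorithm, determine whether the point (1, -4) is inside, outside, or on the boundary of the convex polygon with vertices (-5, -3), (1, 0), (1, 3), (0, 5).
The point (1, -4) lies strictly outside the polygon

Cast a horizontal ray to the right from the query point and count how many polygon edges it crosses (each edge strictly once or zero times, handled with the usual half-open convention). 
Parity of crossings → even ⇒ outside.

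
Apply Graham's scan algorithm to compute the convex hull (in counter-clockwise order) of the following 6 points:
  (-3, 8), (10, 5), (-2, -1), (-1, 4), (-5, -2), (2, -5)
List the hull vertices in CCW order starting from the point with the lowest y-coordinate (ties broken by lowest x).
Hull (CCW) = [(2, -5), (10, 5), (-3, 8), (-5, -2)]

Graham scan procedure:
  1. Find the pivot p₀ = point with lowest y (tie → lowest x): (2, -5).
  2. Sort the remaining points by polar angle around p₀.
  3. Walk through sorted points, maintaining a stack; pop the top while the last three entries make a non-left turn (cross product ≤ 0).
  4. Final stack is the convex hull in CCW order: (2, -5), (10, 5), (-3, 8), (-5, -2).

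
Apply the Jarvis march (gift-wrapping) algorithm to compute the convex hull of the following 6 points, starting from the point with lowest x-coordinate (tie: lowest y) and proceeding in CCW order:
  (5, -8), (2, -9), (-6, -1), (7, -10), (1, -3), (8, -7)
Hull (CCW) = [(-6, -1), (2, -9), (7, -10), (8, -7), (1, -3)]

Jarvis march: at each step, from the current hull vertex p, select the next vertex q as the point such that every other point lies strictly to the left of (or on) the directed line p → q. (Equivalently: for every other point r, the cross product (q − p) × (r − p) ≥ 0.)
Starting point (lowest x, tie lowest y): (-6, -1). Wrap until returning to start. Resulting hull: (-6, -1), (2, -9), (7, -10), (8, -7), (1, -3).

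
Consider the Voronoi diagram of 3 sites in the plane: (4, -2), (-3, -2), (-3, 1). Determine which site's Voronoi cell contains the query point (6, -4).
Nearest site = (4, -2)

The Voronoi cell of site s contains exactly those query points closer to s than to any other site. Compute squared distances from q = (6, -4) to each site:
  (4 − 6)² + (-2 − -4)² = 8
  (-3 − 6)² + (-2 − -4)² = 85
  (-3 − 6)² + (1 − -4)² = 106
Minimum is attained by (4, -2), so q lies in its Voronoi cell.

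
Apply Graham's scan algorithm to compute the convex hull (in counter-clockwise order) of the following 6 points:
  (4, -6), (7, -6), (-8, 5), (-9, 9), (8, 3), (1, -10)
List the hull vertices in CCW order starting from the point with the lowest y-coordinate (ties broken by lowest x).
Hull (CCW) = [(1, -10), (7, -6), (8, 3), (-9, 9), (-8, 5)]

Graham scan procedure:
  1. Find the pivot p₀ = point with lowest y (tie → lowest x): (1, -10).
  2. Sort the remaining points by polar angle around p₀.
  3. Walk through sorted points, maintaining a stack; pop the top while the last three entries make a non-left turn (cross product ≤ 0).
  4. Final stack is the convex hull in CCW order: (1, -10), (7, -6), (8, 3), (-9, 9), (-8, 5).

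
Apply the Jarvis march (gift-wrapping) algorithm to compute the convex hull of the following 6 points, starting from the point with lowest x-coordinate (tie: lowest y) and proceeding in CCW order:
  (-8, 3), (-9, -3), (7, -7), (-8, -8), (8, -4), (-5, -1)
Hull (CCW) = [(-9, -3), (-8, -8), (7, -7), (8, -4), (-8, 3)]

Jarvis march: at each step, from the current hull vertex p, select the next vertex q as the point such that every other point lies strictly to the left of (or on) the directed line p → q. (Equivalently: for every other point r, the cross product (q − p) × (r − p) ≥ 0.)
Starting point (lowest x, tie lowest y): (-9, -3). Wrap until returning to start. Resulting hull: (-9, -3), (-8, -8), (7, -7), (8, -4), (-8, 3).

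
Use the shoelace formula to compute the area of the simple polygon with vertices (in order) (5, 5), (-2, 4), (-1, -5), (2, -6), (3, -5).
Area = 54

Shoelace formula: Area = (1/2) |Σ_i (x_i · y_{i+1} − x_{i+1} · y_i)| (indices mod n). Compute each cross term:
  (5)(4) − (-2)(5) = 30
  (-2)(-5) − (-1)(4) = 14
  (-1)(-6) − (2)(-5) = 16
  (2)(-5) − (3)(-6) = 8
  (3)(5) − (5)(-5) = 40
Sum = 108, so (signed) Area = 108/2 = 54, |Area| = 54.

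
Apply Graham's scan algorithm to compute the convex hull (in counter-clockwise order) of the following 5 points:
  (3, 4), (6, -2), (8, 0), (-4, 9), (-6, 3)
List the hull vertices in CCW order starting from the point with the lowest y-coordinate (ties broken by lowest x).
Hull (CCW) = [(6, -2), (8, 0), (3, 4), (-4, 9), (-6, 3)]

Graham scan procedure:
  1. Find the pivot p₀ = point with lowest y (tie → lowest x): (6, -2).
  2. Sort the remaining points by polar angle around p₀.
  3. Walk through sorted points, maintaining a stack; pop the top while the last three entries make a non-left turn (cross product ≤ 0).
  4. Final stack is the convex hull in CCW order: (6, -2), (8, 0), (3, 4), (-4, 9), (-6, 3).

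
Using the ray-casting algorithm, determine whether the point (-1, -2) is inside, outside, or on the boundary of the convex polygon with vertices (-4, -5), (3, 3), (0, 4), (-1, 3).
The point (-1, -2) lies strictly outside the polygon

Cast a horizontal ray to the right from the query point and count how many polygon edges it crosses (each edge strictly once or zero times, handled with the usual half-open convention). 
Parity of crossings → even ⇒ outside.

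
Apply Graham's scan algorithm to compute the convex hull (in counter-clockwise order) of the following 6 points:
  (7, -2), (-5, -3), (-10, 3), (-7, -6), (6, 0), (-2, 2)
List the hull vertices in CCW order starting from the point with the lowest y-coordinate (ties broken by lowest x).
Hull (CCW) = [(-7, -6), (7, -2), (6, 0), (-2, 2), (-10, 3)]

Graham scan procedure:
  1. Find the pivot p₀ = point with lowest y (tie → lowest x): (-7, -6).
  2. Sort the remaining points by polar angle around p₀.
  3. Walk through sorted points, maintaining a stack; pop the top while the last three entries make a non-left turn (cross product ≤ 0).
  4. Final stack is the convex hull in CCW order: (-7, -6), (7, -2), (6, 0), (-2, 2), (-10, 3).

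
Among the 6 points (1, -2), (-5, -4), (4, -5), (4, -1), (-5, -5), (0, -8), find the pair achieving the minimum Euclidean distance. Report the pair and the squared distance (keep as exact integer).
Pair = ((-5, -4), (-5, -5)); squared distance = 1

Compute all C(6, 2) = 15 pairwise squared distances (x_i − x_j)² + (y_i − y_j)². The minimum is 1, attained by the pair ((-5, -4), (-5, -5)).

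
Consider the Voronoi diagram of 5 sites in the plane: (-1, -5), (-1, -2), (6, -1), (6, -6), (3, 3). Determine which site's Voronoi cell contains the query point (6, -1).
Nearest site = (6, -1)

The Voronoi cell of site s contains exactly those query points closer to s than to any other site. Compute squared distances from q = (6, -1) to each site:
  (6 − 6)² + (-1 − -1)² = 0
  (3 − 6)² + (3 − -1)² = 25
  (6 − 6)² + (-6 − -1)² = 25
  (-1 − 6)² + (-2 − -1)² = 50
  (-1 − 6)² + (-5 − -1)² = 65
Minimum is attained by (6, -1), so q lies in its Voronoi cell.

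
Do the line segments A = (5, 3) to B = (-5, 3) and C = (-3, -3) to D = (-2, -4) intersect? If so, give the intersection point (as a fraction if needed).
No (intersection of containing lines falls outside at least one segment)

Parametrize and solve: t = 7/5, s = -6. At least one of these is outside [0, 1], so the segments do not intersect.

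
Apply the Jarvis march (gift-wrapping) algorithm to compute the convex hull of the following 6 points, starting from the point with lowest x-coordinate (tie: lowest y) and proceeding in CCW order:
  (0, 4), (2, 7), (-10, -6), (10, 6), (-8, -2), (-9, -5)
Hull (CCW) = [(-10, -6), (10, 6), (2, 7), (-8, -2)]

Jarvis march: at each step, from the current hull vertex p, select the next vertex q as the point such that every other point lies strictly to the left of (or on) the directed line p → q. (Equivalently: for every other point r, the cross product (q − p) × (r − p) ≥ 0.)
Starting point (lowest x, tie lowest y): (-10, -6). Wrap until returning to start. Resulting hull: (-10, -6), (10, 6), (2, 7), (-8, -2).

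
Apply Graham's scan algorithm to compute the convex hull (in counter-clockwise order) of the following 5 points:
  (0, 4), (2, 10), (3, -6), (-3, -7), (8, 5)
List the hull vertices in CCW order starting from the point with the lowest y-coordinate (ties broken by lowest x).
Hull (CCW) = [(-3, -7), (3, -6), (8, 5), (2, 10), (0, 4)]

Graham scan procedure:
  1. Find the pivot p₀ = point with lowest y (tie → lowest x): (-3, -7).
  2. Sort the remaining points by polar angle around p₀.
  3. Walk through sorted points, maintaining a stack; pop the top while the last three entries make a non-left turn (cross product ≤ 0).
  4. Final stack is the convex hull in CCW order: (-3, -7), (3, -6), (8, 5), (2, 10), (0, 4).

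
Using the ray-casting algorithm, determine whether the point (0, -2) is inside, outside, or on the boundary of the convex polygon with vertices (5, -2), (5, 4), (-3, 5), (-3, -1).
The point (0, -2) lies strictly outside the polygon

Cast a horizontal ray to the right from the query point and count how many polygon edges it crosses (each edge strictly once or zero times, handled with the usual half-open convention). 
Parity of crossings → even ⇒ outside.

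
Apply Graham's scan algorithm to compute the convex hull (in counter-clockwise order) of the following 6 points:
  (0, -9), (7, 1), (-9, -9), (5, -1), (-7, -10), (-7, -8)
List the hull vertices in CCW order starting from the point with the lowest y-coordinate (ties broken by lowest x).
Hull (CCW) = [(-7, -10), (0, -9), (7, 1), (-9, -9)]

Graham scan procedure:
  1. Find the pivot p₀ = point with lowest y (tie → lowest x): (-7, -10).
  2. Sort the remaining points by polar angle around p₀.
  3. Walk through sorted points, maintaining a stack; pop the top while the last three entries make a non-left turn (cross product ≤ 0).
  4. Final stack is the convex hull in CCW order: (-7, -10), (0, -9), (7, 1), (-9, -9).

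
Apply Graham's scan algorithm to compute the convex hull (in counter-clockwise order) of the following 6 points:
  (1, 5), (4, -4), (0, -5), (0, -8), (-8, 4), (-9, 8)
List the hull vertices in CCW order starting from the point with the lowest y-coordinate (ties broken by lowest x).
Hull (CCW) = [(0, -8), (4, -4), (1, 5), (-9, 8), (-8, 4)]

Graham scan procedure:
  1. Find the pivot p₀ = point with lowest y (tie → lowest x): (0, -8).
  2. Sort the remaining points by polar angle around p₀.
  3. Walk through sorted points, maintaining a stack; pop the top while the last three entries make a non-left turn (cross product ≤ 0).
  4. Final stack is the convex hull in CCW order: (0, -8), (4, -4), (1, 5), (-9, 8), (-8, 4).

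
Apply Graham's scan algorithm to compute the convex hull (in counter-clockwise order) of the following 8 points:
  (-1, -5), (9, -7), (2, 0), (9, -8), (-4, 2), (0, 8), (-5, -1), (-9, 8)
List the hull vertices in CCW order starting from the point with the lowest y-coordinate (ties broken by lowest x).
Hull (CCW) = [(9, -8), (9, -7), (0, 8), (-9, 8), (-5, -1), (-1, -5)]

Graham scan procedure:
  1. Find the pivot p₀ = point with lowest y (tie → lowest x): (9, -8).
  2. Sort the remaining points by polar angle around p₀.
  3. Walk through sorted points, maintaining a stack; pop the top while the last three entries make a non-left turn (cross product ≤ 0).
  4. Final stack is the convex hull in CCW order: (9, -8), (9, -7), (0, 8), (-9, 8), (-5, -1), (-1, -5).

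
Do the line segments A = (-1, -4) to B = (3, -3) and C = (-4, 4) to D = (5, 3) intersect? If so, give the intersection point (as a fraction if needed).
No (intersection of containing lines falls outside at least one segment)

Parametrize and solve: t = 69/13, s = 35/13. At least one of these is outside [0, 1], so the segments do not intersect.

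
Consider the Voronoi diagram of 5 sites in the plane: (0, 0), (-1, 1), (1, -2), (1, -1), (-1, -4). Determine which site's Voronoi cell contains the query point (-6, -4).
Nearest site = (-1, -4)

The Voronoi cell of site s contains exactly those query points closer to s than to any other site. Compute squared distances from q = (-6, -4) to each site:
  (-1 − -6)² + (-4 − -4)² = 25
  (-1 − -6)² + (1 − -4)² = 50
  (0 − -6)² + (0 − -4)² = 52
  (1 − -6)² + (-2 − -4)² = 53
  (1 − -6)² + (-1 − -4)² = 58
Minimum is attained by (-1, -4), so q lies in its Voronoi cell.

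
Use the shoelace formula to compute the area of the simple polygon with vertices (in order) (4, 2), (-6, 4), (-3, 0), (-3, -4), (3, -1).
Area = 77/2

Shoelace formula: Area = (1/2) |Σ_i (x_i · y_{i+1} − x_{i+1} · y_i)| (indices mod n). Compute each cross term:
  (4)(4) − (-6)(2) = 28
  (-6)(0) − (-3)(4) = 12
  (-3)(-4) − (-3)(0) = 12
  (-3)(-1) − (3)(-4) = 15
  (3)(2) − (4)(-1) = 10
Sum = 77, so (signed) Area = 77/2 = 77/2, |Area| = 77/2.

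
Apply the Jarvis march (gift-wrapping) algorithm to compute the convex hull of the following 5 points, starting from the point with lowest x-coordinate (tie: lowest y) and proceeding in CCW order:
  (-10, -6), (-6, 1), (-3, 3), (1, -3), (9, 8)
Hull (CCW) = [(-10, -6), (1, -3), (9, 8), (-3, 3), (-6, 1)]

Jarvis march: at each step, from the current hull vertex p, select the next vertex q as the point such that every other point lies strictly to the left of (or on) the directed line p → q. (Equivalently: for every other point r, the cross product (q − p) × (r − p) ≥ 0.)
Starting point (lowest x, tie lowest y): (-10, -6). Wrap until returning to start. Resulting hull: (-10, -6), (1, -3), (9, 8), (-3, 3), (-6, 1).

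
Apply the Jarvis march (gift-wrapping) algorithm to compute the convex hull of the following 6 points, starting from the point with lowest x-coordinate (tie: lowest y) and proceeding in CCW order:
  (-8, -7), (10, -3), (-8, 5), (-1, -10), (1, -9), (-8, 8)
Hull (CCW) = [(-8, -7), (-1, -10), (1, -9), (10, -3), (-8, 8)]

Jarvis march: at each step, from the current hull vertex p, select the next vertex q as the point such that every other point lies strictly to the left of (or on) the directed line p → q. (Equivalently: for every other point r, the cross product (q − p) × (r − p) ≥ 0.)
Starting point (lowest x, tie lowest y): (-8, -7). Wrap until returning to start. Resulting hull: (-8, -7), (-1, -10), (1, -9), (10, -3), (-8, 8).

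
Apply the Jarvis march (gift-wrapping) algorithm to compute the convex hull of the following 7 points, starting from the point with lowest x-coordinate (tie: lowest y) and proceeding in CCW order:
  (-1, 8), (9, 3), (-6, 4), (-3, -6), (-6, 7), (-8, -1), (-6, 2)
Hull (CCW) = [(-8, -1), (-3, -6), (9, 3), (-1, 8), (-6, 7)]

Jarvis march: at each step, from the current hull vertex p, select the next vertex q as the point such that every other point lies strictly to the left of (or on) the directed line p → q. (Equivalently: for every other point r, the cross product (q − p) × (r − p) ≥ 0.)
Starting point (lowest x, tie lowest y): (-8, -1). Wrap until returning to start. Resulting hull: (-8, -1), (-3, -6), (9, 3), (-1, 8), (-6, 7).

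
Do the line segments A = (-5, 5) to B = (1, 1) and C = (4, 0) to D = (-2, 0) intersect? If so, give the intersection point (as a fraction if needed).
No (intersection of containing lines falls outside at least one segment)

Parametrize and solve: t = 5/4, s = 1/4. At least one of these is outside [0, 1], so the segments do not intersect.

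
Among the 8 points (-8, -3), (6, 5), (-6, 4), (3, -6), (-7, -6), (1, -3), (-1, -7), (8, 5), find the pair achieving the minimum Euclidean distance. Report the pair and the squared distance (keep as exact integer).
Pair = ((6, 5), (8, 5)); squared distance = 4

Compute all C(8, 2) = 28 pairwise squared distances (x_i − x_j)² + (y_i − y_j)². The minimum is 4, attained by the pair ((6, 5), (8, 5)).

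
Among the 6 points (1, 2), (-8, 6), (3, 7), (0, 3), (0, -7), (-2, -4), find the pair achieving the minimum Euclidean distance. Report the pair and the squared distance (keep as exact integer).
Pair = ((1, 2), (0, 3)); squared distance = 2

Compute all C(6, 2) = 15 pairwise squared distances (x_i − x_j)² + (y_i − y_j)². The minimum is 2, attained by the pair ((1, 2), (0, 3)).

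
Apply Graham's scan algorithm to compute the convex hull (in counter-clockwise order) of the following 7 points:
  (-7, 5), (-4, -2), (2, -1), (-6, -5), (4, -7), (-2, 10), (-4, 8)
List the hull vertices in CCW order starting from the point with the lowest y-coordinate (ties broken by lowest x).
Hull (CCW) = [(4, -7), (2, -1), (-2, 10), (-7, 5), (-6, -5)]

Graham scan procedure:
  1. Find the pivot p₀ = point with lowest y (tie → lowest x): (4, -7).
  2. Sort the remaining points by polar angle around p₀.
  3. Walk through sorted points, maintaining a stack; pop the top while the last three entries make a non-left turn (cross product ≤ 0).
  4. Final stack is the convex hull in CCW order: (4, -7), (2, -1), (-2, 10), (-7, 5), (-6, -5).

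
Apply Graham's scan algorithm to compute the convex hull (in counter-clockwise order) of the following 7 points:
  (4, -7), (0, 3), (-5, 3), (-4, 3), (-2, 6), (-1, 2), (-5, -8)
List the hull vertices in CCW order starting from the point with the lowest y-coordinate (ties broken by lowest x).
Hull (CCW) = [(-5, -8), (4, -7), (0, 3), (-2, 6), (-5, 3)]

Graham scan procedure:
  1. Find the pivot p₀ = point with lowest y (tie → lowest x): (-5, -8).
  2. Sort the remaining points by polar angle around p₀.
  3. Walk through sorted points, maintaining a stack; pop the top while the last three entries make a non-left turn (cross product ≤ 0).
  4. Final stack is the convex hull in CCW order: (-5, -8), (4, -7), (0, 3), (-2, 6), (-5, 3).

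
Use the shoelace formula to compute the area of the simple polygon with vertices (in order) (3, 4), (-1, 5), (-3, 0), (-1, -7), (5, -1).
Area = 57

Shoelace formula: Area = (1/2) |Σ_i (x_i · y_{i+1} − x_{i+1} · y_i)| (indices mod n). Compute each cross term:
  (3)(5) − (-1)(4) = 19
  (-1)(0) − (-3)(5) = 15
  (-3)(-7) − (-1)(0) = 21
  (-1)(-1) − (5)(-7) = 36
  (5)(4) − (3)(-1) = 23
Sum = 114, so (signed) Area = 114/2 = 57, |Area| = 57.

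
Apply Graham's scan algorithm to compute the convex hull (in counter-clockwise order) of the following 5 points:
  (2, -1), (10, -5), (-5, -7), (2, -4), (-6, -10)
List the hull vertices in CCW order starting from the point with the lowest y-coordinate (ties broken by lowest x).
Hull (CCW) = [(-6, -10), (10, -5), (2, -1), (-5, -7)]

Graham scan procedure:
  1. Find the pivot p₀ = point with lowest y (tie → lowest x): (-6, -10).
  2. Sort the remaining points by polar angle around p₀.
  3. Walk through sorted points, maintaining a stack; pop the top while the last three entries make a non-left turn (cross product ≤ 0).
  4. Final stack is the convex hull in CCW order: (-6, -10), (10, -5), (2, -1), (-5, -7).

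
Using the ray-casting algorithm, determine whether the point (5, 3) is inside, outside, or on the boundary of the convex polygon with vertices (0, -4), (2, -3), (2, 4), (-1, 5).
The point (5, 3) lies strictly outside the polygon

Cast a horizontal ray to the right from the query point and count how many polygon edges it crosses (each edge strictly once or zero times, handled with the usual half-open convention). 
Parity of crossings → even ⇒ outside.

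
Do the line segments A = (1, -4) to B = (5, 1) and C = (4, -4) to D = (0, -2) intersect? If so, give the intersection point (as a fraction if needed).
Yes; intersection at (13/7, -41/14) (t = 3/14 on AB, s = 15/28 on CD)

Parametrize AB as A + t(B − A) = (1 + 4 t, -4 + 5 t) and CD as C + s(D − C) = (4 + -4 s, -4 + 2 s). Solve the linear system for (t, s). Determinant = -28 ≠ 0, so a unique intersection of the containing lines exists. Solution: t = 3/14, s = 15/28 — both in [0, 1], so the segments cross. Intersection point: (13/7, -41/14).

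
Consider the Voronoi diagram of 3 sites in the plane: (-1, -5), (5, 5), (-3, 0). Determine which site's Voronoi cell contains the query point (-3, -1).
Nearest site = (-3, 0)

The Voronoi cell of site s contains exactly those query points closer to s than to any other site. Compute squared distances from q = (-3, -1) to each site:
  (-3 − -3)² + (0 − -1)² = 1
  (-1 − -3)² + (-5 − -1)² = 20
  (5 − -3)² + (5 − -1)² = 100
Minimum is attained by (-3, 0), so q lies in its Voronoi cell.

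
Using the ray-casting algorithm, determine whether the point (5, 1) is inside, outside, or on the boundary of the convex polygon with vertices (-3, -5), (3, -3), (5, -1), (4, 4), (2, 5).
The point (5, 1) lies strictly outside the polygon

Cast a horizontal ray to the right from the query point and count how many polygon edges it crosses (each edge strictly once or zero times, handled with the usual half-open convention). 
Parity of crossings → even ⇒ outside.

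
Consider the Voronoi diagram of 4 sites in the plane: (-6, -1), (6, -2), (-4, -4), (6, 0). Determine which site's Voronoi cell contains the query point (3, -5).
Nearest site = (6, -2)

The Voronoi cell of site s contains exactly those query points closer to s than to any other site. Compute squared distances from q = (3, -5) to each site:
  (6 − 3)² + (-2 − -5)² = 18
  (6 − 3)² + (0 − -5)² = 34
  (-4 − 3)² + (-4 − -5)² = 50
  (-6 − 3)² + (-1 − -5)² = 97
Minimum is attained by (6, -2), so q lies in its Voronoi cell.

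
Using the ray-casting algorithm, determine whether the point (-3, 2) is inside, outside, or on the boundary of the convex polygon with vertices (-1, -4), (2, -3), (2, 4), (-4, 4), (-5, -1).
The point (-3, 2) lies strictly inside the polygon

Cast a horizontal ray to the right from the query point and count how many polygon edges it crosses (each edge strictly once or zero times, handled with the usual half-open convention). 
Parity of crossings → odd ⇒ inside.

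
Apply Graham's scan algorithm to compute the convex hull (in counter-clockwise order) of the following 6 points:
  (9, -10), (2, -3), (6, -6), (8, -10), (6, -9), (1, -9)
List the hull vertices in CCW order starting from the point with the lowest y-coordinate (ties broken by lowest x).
Hull (CCW) = [(8, -10), (9, -10), (6, -6), (2, -3), (1, -9)]

Graham scan procedure:
  1. Find the pivot p₀ = point with lowest y (tie → lowest x): (8, -10).
  2. Sort the remaining points by polar angle around p₀.
  3. Walk through sorted points, maintaining a stack; pop the top while the last three entries make a non-left turn (cross product ≤ 0).
  4. Final stack is the convex hull in CCW order: (8, -10), (9, -10), (6, -6), (2, -3), (1, -9).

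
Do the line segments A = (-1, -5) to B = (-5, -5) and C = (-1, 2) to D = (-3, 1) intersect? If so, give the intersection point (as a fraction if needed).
No (intersection of containing lines falls outside at least one segment)

Parametrize and solve: t = 7/2, s = 7. At least one of these is outside [0, 1], so the segments do not intersect.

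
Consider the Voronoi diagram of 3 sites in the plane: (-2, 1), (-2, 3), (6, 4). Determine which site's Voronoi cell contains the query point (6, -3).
Nearest site = (6, 4)

The Voronoi cell of site s contains exactly those query points closer to s than to any other site. Compute squared distances from q = (6, -3) to each site:
  (6 − 6)² + (4 − -3)² = 49
  (-2 − 6)² + (1 − -3)² = 80
  (-2 − 6)² + (3 − -3)² = 100
Minimum is attained by (6, 4), so q lies in its Voronoi cell.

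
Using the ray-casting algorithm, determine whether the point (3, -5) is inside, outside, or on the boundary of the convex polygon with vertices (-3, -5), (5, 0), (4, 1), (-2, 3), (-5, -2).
The point (3, -5) lies strictly outside the polygon

Cast a horizontal ray to the right from the query point and count how many polygon edges it crosses (each edge strictly once or zero times, handled with the usual half-open convention). 
Parity of crossings → even ⇒ outside.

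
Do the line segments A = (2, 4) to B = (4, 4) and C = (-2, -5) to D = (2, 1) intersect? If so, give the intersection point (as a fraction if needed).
No (intersection of containing lines falls outside at least one segment)

Parametrize and solve: t = 1, s = 3/2. At least one of these is outside [0, 1], so the segments do not intersect.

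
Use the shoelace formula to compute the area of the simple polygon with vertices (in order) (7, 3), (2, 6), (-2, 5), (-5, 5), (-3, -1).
Area = 91/2

Shoelace formula: Area = (1/2) |Σ_i (x_i · y_{i+1} − x_{i+1} · y_i)| (indices mod n). Compute each cross term:
  (7)(6) − (2)(3) = 36
  (2)(5) − (-2)(6) = 22
  (-2)(5) − (-5)(5) = 15
  (-5)(-1) − (-3)(5) = 20
  (-3)(3) − (7)(-1) = -2
Sum = 91, so (signed) Area = 91/2 = 91/2, |Area| = 91/2.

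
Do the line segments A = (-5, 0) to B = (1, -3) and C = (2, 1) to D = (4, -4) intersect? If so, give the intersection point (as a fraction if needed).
No (intersection of containing lines falls outside at least one segment)

Parametrize and solve: t = 37/24, s = 9/8. At least one of these is outside [0, 1], so the segments do not intersect.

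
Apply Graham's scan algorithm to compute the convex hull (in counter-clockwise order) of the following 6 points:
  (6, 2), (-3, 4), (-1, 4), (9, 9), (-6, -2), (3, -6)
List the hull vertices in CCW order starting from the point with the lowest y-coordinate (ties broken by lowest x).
Hull (CCW) = [(3, -6), (9, 9), (-3, 4), (-6, -2)]

Graham scan procedure:
  1. Find the pivot p₀ = point with lowest y (tie → lowest x): (3, -6).
  2. Sort the remaining points by polar angle around p₀.
  3. Walk through sorted points, maintaining a stack; pop the top while the last three entries make a non-left turn (cross product ≤ 0).
  4. Final stack is the convex hull in CCW order: (3, -6), (9, 9), (-3, 4), (-6, -2).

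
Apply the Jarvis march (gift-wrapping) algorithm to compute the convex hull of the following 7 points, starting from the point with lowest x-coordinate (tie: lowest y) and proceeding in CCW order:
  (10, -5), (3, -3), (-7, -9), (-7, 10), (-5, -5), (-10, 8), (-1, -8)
Hull (CCW) = [(-10, 8), (-7, -9), (-1, -8), (10, -5), (-7, 10)]

Jarvis march: at each step, from the current hull vertex p, select the next vertex q as the point such that every other point lies strictly to the left of (or on) the directed line p → q. (Equivalently: for every other point r, the cross product (q − p) × (r − p) ≥ 0.)
Starting point (lowest x, tie lowest y): (-10, 8). Wrap until returning to start. Resulting hull: (-10, 8), (-7, -9), (-1, -8), (10, -5), (-7, 10).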